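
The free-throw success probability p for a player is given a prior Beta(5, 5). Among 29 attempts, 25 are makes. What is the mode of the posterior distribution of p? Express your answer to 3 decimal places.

Prior: Beta(5, 5).
Data: 25 successes in 29 trials. The binomial likelihood contributes p^25(1−p)^4, so the posterior is Beta(5+25, 5+4) = Beta(30, 9).
For Beta(a, b) with a, b > 1 the mode is (a−1)/(a+b−2) = 29/37 ≈ 0.784.

p̂_MAP = 0.784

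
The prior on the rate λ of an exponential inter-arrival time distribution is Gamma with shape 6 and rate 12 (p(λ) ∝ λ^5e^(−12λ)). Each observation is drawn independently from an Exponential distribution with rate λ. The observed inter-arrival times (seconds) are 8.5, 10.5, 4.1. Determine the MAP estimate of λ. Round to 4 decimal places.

The Exponential(rate=λ) likelihood is ∝ λ^n e^(−λΣtᵢ). Here n = 3 and Σtᵢ = 8.5 + 10.5 + 4.1 = 23.1.
Posterior ∝ λ^5e^(−12λ) · λ^3e^(−23.1λ) = λ^8e^(−35.1λ), i.e. Gamma(9, 35.1).
Mode = (a−1)/b = 8/35.1 ≈ 0.2279.

λ̂_MAP = 0.2279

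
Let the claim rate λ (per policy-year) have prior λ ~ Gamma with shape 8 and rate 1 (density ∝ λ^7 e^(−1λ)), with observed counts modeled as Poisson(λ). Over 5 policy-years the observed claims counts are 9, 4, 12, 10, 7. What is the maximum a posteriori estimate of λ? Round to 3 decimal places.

Σxᵢ = 9+4+12+10+7 = 42, with n = 5.
Posterior ∝ λ^7e^(−1λ) · λ^42e^(−5λ) = λ^49e^(−6λ), i.e. Gamma(shape=50, rate=6).
The mode of a Gamma(a, b) with a ≥ 1 (shape–rate) is (a−1)/b = 49/6 ≈ 8.167.

λ̂_MAP = 8.167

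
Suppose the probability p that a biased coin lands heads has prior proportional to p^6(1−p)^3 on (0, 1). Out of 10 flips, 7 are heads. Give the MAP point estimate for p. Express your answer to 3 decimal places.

The prior density ∝ p^6(1−p)^3 is the kernel of Beta(7, 4).
Data: 7 successes in 10 trials. The binomial likelihood contributes p^7(1−p)^3, so the posterior is Beta(7+7, 4+3) = Beta(14, 7).
For Beta(a, b) with a, b > 1 the mode is (a−1)/(a+b−2) = 13/19 ≈ 0.684.

p̂_MAP = 0.684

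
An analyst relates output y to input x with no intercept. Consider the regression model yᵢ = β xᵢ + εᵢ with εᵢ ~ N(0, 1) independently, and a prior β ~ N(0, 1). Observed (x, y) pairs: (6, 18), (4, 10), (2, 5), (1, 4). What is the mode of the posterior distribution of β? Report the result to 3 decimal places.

β̂_MAP = 2.793

log p(β | y) = −Σ(yᵢ − βxᵢ)²/(2·1) − β²/(2·1) + const.
Setting the derivative to zero: Σxᵢ(yᵢ − βxᵢ)/1 − β/1 = 0, so β = Σxᵢyᵢ / (Σxᵢ² + σ²/τ²).
Σxᵢyᵢ = 6·18 + 4·10 + 2·5 + 1·4 = 162; Σxᵢ² = 57; σ²/τ² = 1.
β̂_MAP = 162 / (57 + 1) = 162/58 ≈ 2.793.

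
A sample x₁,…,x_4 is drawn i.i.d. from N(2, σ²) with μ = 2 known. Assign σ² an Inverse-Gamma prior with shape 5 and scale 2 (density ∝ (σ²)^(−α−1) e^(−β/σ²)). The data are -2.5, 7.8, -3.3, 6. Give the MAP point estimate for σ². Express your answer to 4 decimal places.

Sum of squared deviations about the known mean: SS = (-2.5−2)² + (7.8−2)² + (-3.3−2)² + (6−2)² = 97.98.
The Normal likelihood contributes (σ²)^(−n/2) exp(−SS/(2σ²)), so the posterior is Inverse-Gamma(α + n/2, β + SS/2) = Inverse-Gamma(7, 50.99).
The mode of Inverse-Gamma(a, b) is b/(a+1) = 50.99/8 ≈ 6.3738.

σ̂²_MAP = 6.3738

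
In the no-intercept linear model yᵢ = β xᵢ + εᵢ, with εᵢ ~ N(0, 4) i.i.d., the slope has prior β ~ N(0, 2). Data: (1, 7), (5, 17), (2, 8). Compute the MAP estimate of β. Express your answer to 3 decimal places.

log p(β | y) = −Σ(yᵢ − βxᵢ)²/(2·4) − β²/(2·2) + const.
Setting the derivative to zero: Σxᵢ(yᵢ − βxᵢ)/4 − β/2 = 0, so β = Σxᵢyᵢ / (Σxᵢ² + σ²/τ²).
Σxᵢyᵢ = 1·7 + 5·17 + 2·8 = 108; Σxᵢ² = 30; σ²/τ² = 2.
β̂_MAP = 108 / (30 + 2) = 108/32 ≈ 3.375.

β̂_MAP = 3.375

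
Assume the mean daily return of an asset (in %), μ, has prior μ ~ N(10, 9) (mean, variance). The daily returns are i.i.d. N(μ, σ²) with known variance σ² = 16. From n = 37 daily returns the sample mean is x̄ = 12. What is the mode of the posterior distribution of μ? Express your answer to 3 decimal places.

μ̂_MAP = 11.908

n = 37, x̄ = 12.
For a Normal prior and Normal likelihood with known variance, the posterior is Normal; its mode equals its mean, the precision-weighted average.
Prior precision 1/σ₀² = 1/9; data precision n/σ² = 37/16 = 2.3125.
μ̂ = ((1/9)·10 + 2.3125·12) / (1/9 + 2.3125) = (1039/36)/(349/144) = 4156/349 ≈ 11.908.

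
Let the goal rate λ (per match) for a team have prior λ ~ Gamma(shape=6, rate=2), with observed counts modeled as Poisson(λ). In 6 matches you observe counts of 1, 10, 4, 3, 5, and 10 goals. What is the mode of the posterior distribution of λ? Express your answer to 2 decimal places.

Σxᵢ = 1+10+4+3+5+10 = 33, with n = 6.
Posterior ∝ λ^5e^(−2λ) · λ^33e^(−6λ) = λ^38e^(−8λ), i.e. Gamma(shape=39, rate=8).
The mode of a Gamma(a, b) with a ≥ 1 (shape–rate) is (a−1)/b = 38/8 ≈ 4.75.

λ̂_MAP = 4.75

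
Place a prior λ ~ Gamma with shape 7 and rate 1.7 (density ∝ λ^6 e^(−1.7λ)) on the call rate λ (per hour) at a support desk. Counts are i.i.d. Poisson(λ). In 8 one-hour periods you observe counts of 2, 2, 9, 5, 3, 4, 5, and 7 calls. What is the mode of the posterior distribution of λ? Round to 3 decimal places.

λ̂_MAP = 4.433

Σxᵢ = 2+2+9+5+3+4+5+7 = 37, with n = 8.
Posterior ∝ λ^6e^(−1.7λ) · λ^37e^(−8λ) = λ^43e^(−9.7λ), i.e. Gamma(shape=44, rate=9.7).
The mode of a Gamma(a, b) with a ≥ 1 (shape–rate) is (a−1)/b = 43/9.7 ≈ 4.433.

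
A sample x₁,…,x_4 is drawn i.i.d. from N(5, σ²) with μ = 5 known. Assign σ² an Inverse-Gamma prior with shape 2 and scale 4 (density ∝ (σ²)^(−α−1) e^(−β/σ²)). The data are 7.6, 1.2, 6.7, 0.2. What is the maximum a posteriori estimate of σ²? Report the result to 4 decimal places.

Sum of squared deviations about the known mean: SS = (7.6−5)² + (1.2−5)² + (6.7−5)² + (0.2−5)² = 47.13.
The Normal likelihood contributes (σ²)^(−n/2) exp(−SS/(2σ²)), so the posterior is Inverse-Gamma(α + n/2, β + SS/2) = Inverse-Gamma(4, 27.565).
The mode of Inverse-Gamma(a, b) is b/(a+1) = 27.565/5 ≈ 5.5130.

σ̂²_MAP = 5.5130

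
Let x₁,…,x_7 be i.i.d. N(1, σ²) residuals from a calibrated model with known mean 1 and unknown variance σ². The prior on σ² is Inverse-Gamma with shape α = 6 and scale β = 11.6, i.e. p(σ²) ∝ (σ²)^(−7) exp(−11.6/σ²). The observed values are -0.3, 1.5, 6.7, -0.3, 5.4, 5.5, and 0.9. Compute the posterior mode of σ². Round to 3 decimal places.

Sum of squared deviations about the known mean: SS = (-0.3−1)² + (1.5−1)² + (6.7−1)² + (-0.3−1)² + (5.4−1)² + (5.5−1)² + (0.9−1)² = 75.74.
The Normal likelihood contributes (σ²)^(−n/2) exp(−SS/(2σ²)), so the posterior is Inverse-Gamma(α + n/2, β + SS/2) = Inverse-Gamma(9.5, 49.47).
The mode of Inverse-Gamma(a, b) is b/(a+1) = 49.47/10.5 ≈ 4.711.

σ̂²_MAP = 4.711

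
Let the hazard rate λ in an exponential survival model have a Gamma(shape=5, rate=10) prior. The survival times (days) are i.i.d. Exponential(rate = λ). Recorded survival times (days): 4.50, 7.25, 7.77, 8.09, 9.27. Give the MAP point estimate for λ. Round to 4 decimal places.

The Exponential(rate=λ) likelihood is ∝ λ^n e^(−λΣtᵢ). Here n = 5 and Σtᵢ = 4.50 + 7.25 + 7.77 + 8.09 + 9.27 = 36.88.
Posterior ∝ λ^4e^(−10λ) · λ^5e^(−36.88λ) = λ^9e^(−46.88λ), i.e. Gamma(10, 46.88).
Mode = (a−1)/b = 9/46.88 ≈ 0.1920.

λ̂_MAP = 0.1920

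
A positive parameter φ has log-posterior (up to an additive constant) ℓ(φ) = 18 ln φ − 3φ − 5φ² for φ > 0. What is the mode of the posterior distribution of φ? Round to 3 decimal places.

ℓ'(φ) = 18/φ − 3 − 10φ. Setting this to zero and multiplying by φ: 10φ² + 3φ − 18 = 0.
φ = (−3 + √(3² + 4·10·18)) / (2·10) = (−3 + √729) / 20 = (−3 + 27)/20 = 6/5.
ℓ''(φ) = −18/φ² − 10 < 0, confirming a maximum.

φ̂_MAP = 1.200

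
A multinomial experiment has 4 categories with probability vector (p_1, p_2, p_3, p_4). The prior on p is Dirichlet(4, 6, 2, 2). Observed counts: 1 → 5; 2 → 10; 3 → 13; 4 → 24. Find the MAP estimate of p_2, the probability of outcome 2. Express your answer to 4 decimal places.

MAP estimate: 0.2419

The posterior is Dirichlet(αᵢ + nᵢ) = Dirichlet(9, 16, 15, 26).
For a Dirichlet(a₁,…,a_K) with all aᵢ > 1, the mode has j-th component (aⱼ − 1)/(Σaᵢ − K).
Here Σaᵢ = 66 and K = 4, so p_2 = (16 − 1)/(66 − 4) = 15/62 ≈ 0.2419.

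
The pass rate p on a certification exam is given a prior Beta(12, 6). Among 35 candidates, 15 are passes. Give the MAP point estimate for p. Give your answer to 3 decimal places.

Prior: Beta(12, 6).
Data: 15 successes in 35 trials. The binomial likelihood contributes p^15(1−p)^20, so the posterior is Beta(12+15, 6+20) = Beta(27, 26).
For Beta(a, b) with a, b > 1 the mode is (a−1)/(a+b−2) = 26/51 ≈ 0.510.

p̂_MAP = 0.510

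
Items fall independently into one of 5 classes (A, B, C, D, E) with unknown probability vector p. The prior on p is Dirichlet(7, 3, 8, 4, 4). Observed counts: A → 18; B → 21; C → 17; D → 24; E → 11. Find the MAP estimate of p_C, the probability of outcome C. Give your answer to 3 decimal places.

MAP estimate of p_C = 0.214

The posterior is Dirichlet(αᵢ + nᵢ) = Dirichlet(25, 24, 25, 28, 15).
For a Dirichlet(a₁,…,a_K) with all aᵢ > 1, the mode has j-th component (aⱼ − 1)/(Σaᵢ − K).
Here Σaᵢ = 117 and K = 5, so p_C = (25 − 1)/(117 − 5) = 24/112 ≈ 0.214.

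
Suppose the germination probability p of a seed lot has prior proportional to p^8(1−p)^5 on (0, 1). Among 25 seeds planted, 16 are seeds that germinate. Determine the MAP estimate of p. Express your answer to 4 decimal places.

p̂_MAP = 0.6316

The prior density ∝ p^8(1−p)^5 is the kernel of Beta(9, 6).
Data: 16 successes in 25 trials. The binomial likelihood contributes p^16(1−p)^9, so the posterior is Beta(9+16, 6+9) = Beta(25, 15).
For Beta(a, b) with a, b > 1 the mode is (a−1)/(a+b−2) = 24/38 ≈ 0.6316.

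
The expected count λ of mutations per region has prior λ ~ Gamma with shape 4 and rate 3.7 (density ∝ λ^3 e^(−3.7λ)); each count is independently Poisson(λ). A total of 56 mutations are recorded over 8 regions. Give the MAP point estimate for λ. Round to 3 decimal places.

λ̂_MAP = 5.043

Σxᵢ = 56, n = 8.
Posterior ∝ λ^3e^(−3.7λ) · λ^56e^(−8λ) = λ^59e^(−11.7λ), i.e. Gamma(shape=60, rate=11.7).
The mode of a Gamma(a, b) with a ≥ 1 (shape–rate) is (a−1)/b = 59/11.7 ≈ 5.043.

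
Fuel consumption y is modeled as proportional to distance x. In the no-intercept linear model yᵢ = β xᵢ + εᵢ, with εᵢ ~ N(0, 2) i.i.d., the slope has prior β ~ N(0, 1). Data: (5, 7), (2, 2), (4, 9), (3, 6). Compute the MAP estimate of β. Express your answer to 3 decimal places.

β̂_MAP = 1.661

log p(β | y) = −Σ(yᵢ − βxᵢ)²/(2·2) − β²/(2·1) + const.
Setting the derivative to zero: Σxᵢ(yᵢ − βxᵢ)/2 − β/1 = 0, so β = Σxᵢyᵢ / (Σxᵢ² + σ²/τ²).
Σxᵢyᵢ = 5·7 + 2·2 + 4·9 + 3·6 = 93; Σxᵢ² = 54; σ²/τ² = 2.
β̂_MAP = 93 / (54 + 2) = 93/56 ≈ 1.661.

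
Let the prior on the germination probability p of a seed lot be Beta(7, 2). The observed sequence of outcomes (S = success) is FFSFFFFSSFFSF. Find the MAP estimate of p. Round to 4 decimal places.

p̂_MAP = 0.5000

Prior: Beta(7, 2).
Data: 4 successes in 13 trials (from the sequence). The binomial likelihood contributes p^4(1−p)^9, so the posterior is Beta(7+4, 2+9) = Beta(11, 11).
For Beta(a, b) with a, b > 1 the mode is (a−1)/(a+b−2) = 10/20 ≈ 0.5000.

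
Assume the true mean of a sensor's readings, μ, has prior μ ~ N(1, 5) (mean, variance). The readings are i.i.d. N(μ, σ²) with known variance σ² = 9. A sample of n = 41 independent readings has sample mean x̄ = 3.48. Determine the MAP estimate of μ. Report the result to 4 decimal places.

μ̂_MAP = 3.3757

n = 41, x̄ = 3.48.
For a Normal prior and Normal likelihood with known variance, the posterior is Normal; its mode equals its mean, the precision-weighted average.
Prior precision 1/σ₀² = 1/5 = 0.2; data precision n/σ² = 41/9.
μ̂ = (0.2·1 + (41/9)·3.48) / (0.2 + 41/9) = (1204/75)/(214/45) = 1806/535 ≈ 3.3757.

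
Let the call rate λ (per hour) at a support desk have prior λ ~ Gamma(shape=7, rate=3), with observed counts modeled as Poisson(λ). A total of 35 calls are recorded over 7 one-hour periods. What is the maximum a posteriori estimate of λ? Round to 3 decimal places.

λ̂_MAP = 4.100

Σxᵢ = 35, n = 7.
Posterior ∝ λ^6e^(−3λ) · λ^35e^(−7λ) = λ^41e^(−10λ), i.e. Gamma(shape=42, rate=10).
The mode of a Gamma(a, b) with a ≥ 1 (shape–rate) is (a−1)/b = 41/10 ≈ 4.100.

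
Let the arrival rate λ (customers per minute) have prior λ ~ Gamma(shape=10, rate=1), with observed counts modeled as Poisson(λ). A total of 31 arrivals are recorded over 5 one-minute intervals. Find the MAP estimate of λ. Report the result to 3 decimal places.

Σxᵢ = 31, n = 5.
Posterior ∝ λ^9e^(−1λ) · λ^31e^(−5λ) = λ^40e^(−6λ), i.e. Gamma(shape=41, rate=6).
The mode of a Gamma(a, b) with a ≥ 1 (shape–rate) is (a−1)/b = 40/6 ≈ 6.667.

λ̂_MAP = 6.667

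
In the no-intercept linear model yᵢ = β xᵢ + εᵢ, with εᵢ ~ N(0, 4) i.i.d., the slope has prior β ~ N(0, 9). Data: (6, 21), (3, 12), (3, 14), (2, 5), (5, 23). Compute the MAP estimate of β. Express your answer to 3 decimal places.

β̂_MAP = 3.943

log p(β | y) = −Σ(yᵢ − βxᵢ)²/(2·4) − β²/(2·9) + const.
Setting the derivative to zero: Σxᵢ(yᵢ − βxᵢ)/4 − β/9 = 0, so β = Σxᵢyᵢ / (Σxᵢ² + σ²/τ²).
Σxᵢyᵢ = 6·21 + 3·12 + 3·14 + 2·5 + 5·23 = 329; Σxᵢ² = 83; σ²/τ² = 4/9.
β̂_MAP = 329 / (83 + 4/9) = 329/(751/9) = 2961/751 ≈ 3.943.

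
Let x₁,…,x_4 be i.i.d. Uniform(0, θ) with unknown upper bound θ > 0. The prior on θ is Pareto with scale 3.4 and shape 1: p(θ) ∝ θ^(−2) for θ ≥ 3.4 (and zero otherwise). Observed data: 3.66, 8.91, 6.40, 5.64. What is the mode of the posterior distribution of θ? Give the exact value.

The Uniform(0, θ) likelihood is θ^(−n) for θ ≥ max(xᵢ), zero otherwise. Here max(xᵢ) = 8.91.
Posterior ∝ θ^(−2) · θ^(−4) = θ^(−6) on θ ≥ max(3.4, 8.91) = 8.91.
This density is strictly decreasing in θ, so the posterior mode lies at the lower boundary of the support.

θ̂_MAP = 8.91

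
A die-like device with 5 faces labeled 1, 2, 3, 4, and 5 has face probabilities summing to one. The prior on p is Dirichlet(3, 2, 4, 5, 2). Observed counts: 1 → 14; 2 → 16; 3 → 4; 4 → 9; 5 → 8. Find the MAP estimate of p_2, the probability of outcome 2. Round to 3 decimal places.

The posterior is Dirichlet(αᵢ + nᵢ) = Dirichlet(17, 18, 8, 14, 10).
For a Dirichlet(a₁,…,a_K) with all aᵢ > 1, the mode has j-th component (aⱼ − 1)/(Σaᵢ − K).
Here Σaᵢ = 67 and K = 5, so p_2 = (18 − 1)/(67 − 5) = 17/62 ≈ 0.274.

MAP estimate: 0.274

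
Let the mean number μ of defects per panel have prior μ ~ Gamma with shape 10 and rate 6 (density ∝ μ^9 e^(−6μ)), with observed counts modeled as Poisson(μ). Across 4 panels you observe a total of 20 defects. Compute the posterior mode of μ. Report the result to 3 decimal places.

Σxᵢ = 20, n = 4.
Posterior ∝ μ^9e^(−6μ) · μ^20e^(−4μ) = μ^29e^(−10μ), i.e. Gamma(shape=30, rate=10).
The mode of a Gamma(a, b) with a ≥ 1 (shape–rate) is (a−1)/b = 29/10 ≈ 2.900.

μ̂_MAP = 2.900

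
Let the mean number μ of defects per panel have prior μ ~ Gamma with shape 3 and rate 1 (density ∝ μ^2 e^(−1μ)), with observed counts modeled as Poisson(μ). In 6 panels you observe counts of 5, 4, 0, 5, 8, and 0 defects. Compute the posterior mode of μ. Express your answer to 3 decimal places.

Σxᵢ = 5+4+0+5+8+0 = 22, with n = 6.
Posterior ∝ μ^2e^(−1μ) · μ^22e^(−6μ) = μ^24e^(−7μ), i.e. Gamma(shape=25, rate=7).
The mode of a Gamma(a, b) with a ≥ 1 (shape–rate) is (a−1)/b = 24/7 ≈ 3.429.

μ̂_MAP = 3.429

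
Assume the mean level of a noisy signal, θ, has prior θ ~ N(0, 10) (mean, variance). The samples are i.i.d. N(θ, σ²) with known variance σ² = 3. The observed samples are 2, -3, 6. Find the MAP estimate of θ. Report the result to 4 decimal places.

n = 3; x̄ = (2 + (-3) + 6)/3 = 5/3 = 5/3 ≈ 1.6667.
For a Normal prior and Normal likelihood with known variance, the posterior is Normal; its mode equals its mean, the precision-weighted average.
Prior precision 1/σ₀² = 1/10 = 0.1; data precision n/σ² = 3/3 = 1.
θ̂ = (0.1·0 + 1·(5/3)) / (0.1 + 1) = (5/3)/1.1 = 50/33 ≈ 1.5152.

θ̂_MAP = 1.5152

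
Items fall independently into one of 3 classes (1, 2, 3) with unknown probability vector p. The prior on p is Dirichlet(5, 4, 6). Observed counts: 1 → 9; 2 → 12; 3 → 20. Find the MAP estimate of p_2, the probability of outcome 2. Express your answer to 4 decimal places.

MAP estimate: 0.2830

The posterior is Dirichlet(αᵢ + nᵢ) = Dirichlet(14, 16, 26).
For a Dirichlet(a₁,…,a_K) with all aᵢ > 1, the mode has j-th component (aⱼ − 1)/(Σaᵢ − K).
Here Σaᵢ = 56 and K = 3, so p_2 = (16 − 1)/(56 − 3) = 15/53 ≈ 0.2830.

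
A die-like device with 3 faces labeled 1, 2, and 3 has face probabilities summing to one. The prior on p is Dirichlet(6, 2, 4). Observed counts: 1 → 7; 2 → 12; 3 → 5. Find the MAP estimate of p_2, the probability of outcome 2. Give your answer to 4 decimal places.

The posterior is Dirichlet(αᵢ + nᵢ) = Dirichlet(13, 14, 9).
For a Dirichlet(a₁,…,a_K) with all aᵢ > 1, the mode has j-th component (aⱼ − 1)/(Σaᵢ − K).
Here Σaᵢ = 36 and K = 3, so p_2 = (14 − 1)/(36 − 3) = 13/33 ≈ 0.3939.

MAP estimate: 0.3939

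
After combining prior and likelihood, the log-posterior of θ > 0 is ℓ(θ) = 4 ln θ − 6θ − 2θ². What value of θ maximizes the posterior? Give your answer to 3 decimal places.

θ̂_MAP = 0.500

ℓ'(θ) = 4/θ − 6 − 4θ. Setting this to zero and multiplying by θ: 4θ² + 6θ − 4 = 0.
θ = (−6 + √(6² + 4·4·4)) / (2·4) = (−6 + √100) / 8 = (−6 + 10)/8 = 1/2.
ℓ''(θ) = −4/θ² − 4 < 0, confirming a maximum.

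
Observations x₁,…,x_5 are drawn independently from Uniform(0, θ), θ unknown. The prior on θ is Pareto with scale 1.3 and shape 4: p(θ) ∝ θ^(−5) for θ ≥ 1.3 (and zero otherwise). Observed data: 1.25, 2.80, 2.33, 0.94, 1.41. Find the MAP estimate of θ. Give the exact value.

The Uniform(0, θ) likelihood is θ^(−n) for θ ≥ max(xᵢ), zero otherwise. Here max(xᵢ) = 2.80.
Posterior ∝ θ^(−5) · θ^(−5) = θ^(−10) on θ ≥ max(1.3, 2.80) = 2.80.
This density is strictly decreasing in θ, so the posterior mode lies at the lower boundary of the support.

θ̂_MAP = 2.80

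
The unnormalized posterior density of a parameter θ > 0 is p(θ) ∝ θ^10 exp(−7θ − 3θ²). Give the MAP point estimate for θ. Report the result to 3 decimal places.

ℓ'(θ) = 10/θ − 7 − 6θ. Setting this to zero and multiplying by θ: 6θ² + 7θ − 10 = 0.
θ = (−7 + √(7² + 4·6·10)) / (2·6) = (−7 + √289) / 12 = (−7 + 17)/12 = 5/6.
ℓ''(θ) = −10/θ² − 6 < 0, confirming a maximum.

θ̂_MAP = 0.833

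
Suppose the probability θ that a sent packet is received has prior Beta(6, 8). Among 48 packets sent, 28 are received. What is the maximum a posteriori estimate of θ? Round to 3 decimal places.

Prior: Beta(6, 8).
Data: 28 successes in 48 trials. The binomial likelihood contributes θ^28(1−θ)^20, so the posterior is Beta(6+28, 8+20) = Beta(34, 28).
For Beta(a, b) with a, b > 1 the mode is (a−1)/(a+b−2) = 33/60 ≈ 0.550.

θ̂_MAP = 0.550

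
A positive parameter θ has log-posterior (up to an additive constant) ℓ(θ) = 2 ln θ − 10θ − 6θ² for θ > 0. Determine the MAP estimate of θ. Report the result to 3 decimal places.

ℓ'(θ) = 2/θ − 10 − 12θ. Setting this to zero and multiplying by θ: 12θ² + 10θ − 2 = 0.
θ = (−10 + √(10² + 4·12·2)) / (2·12) = (−10 + √196) / 24 = (−10 + 14)/24 = 1/6.
ℓ''(θ) = −2/θ² − 12 < 0, confirming a maximum.

θ̂_MAP = 0.167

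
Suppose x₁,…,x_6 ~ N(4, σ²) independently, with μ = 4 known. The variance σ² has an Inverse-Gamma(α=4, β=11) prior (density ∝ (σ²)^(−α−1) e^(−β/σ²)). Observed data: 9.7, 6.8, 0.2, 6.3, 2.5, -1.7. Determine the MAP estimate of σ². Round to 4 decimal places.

σ̂²_MAP = 7.3000

Sum of squared deviations about the known mean: SS = (9.7−4)² + (6.8−4)² + (0.2−4)² + (6.3−4)² + (2.5−4)² + (-1.7−4)² = 94.8.
The Normal likelihood contributes (σ²)^(−n/2) exp(−SS/(2σ²)), so the posterior is Inverse-Gamma(α + n/2, β + SS/2) = Inverse-Gamma(7, 58.4).
The mode of Inverse-Gamma(a, b) is b/(a+1) = 58.4/8 ≈ 7.3000.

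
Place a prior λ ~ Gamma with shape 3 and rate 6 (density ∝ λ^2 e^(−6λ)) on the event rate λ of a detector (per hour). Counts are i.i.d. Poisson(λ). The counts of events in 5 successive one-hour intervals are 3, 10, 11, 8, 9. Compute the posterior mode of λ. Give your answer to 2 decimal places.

λ̂_MAP = 3.91

Σxᵢ = 3+10+11+8+9 = 41, with n = 5.
Posterior ∝ λ^2e^(−6λ) · λ^41e^(−5λ) = λ^43e^(−11λ), i.e. Gamma(shape=44, rate=11).
The mode of a Gamma(a, b) with a ≥ 1 (shape–rate) is (a−1)/b = 43/11 ≈ 3.91.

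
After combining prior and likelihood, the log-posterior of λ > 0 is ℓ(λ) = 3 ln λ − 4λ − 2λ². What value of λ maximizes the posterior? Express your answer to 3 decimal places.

ℓ'(λ) = 3/λ − 4 − 4λ. Setting this to zero and multiplying by λ: 4λ² + 4λ − 3 = 0.
λ = (−4 + √(4² + 4·4·3)) / (2·4) = (−4 + √64) / 8 = (−4 + 8)/8 = 1/2.
ℓ''(λ) = −3/λ² − 4 < 0, confirming a maximum.

λ̂_MAP = 0.500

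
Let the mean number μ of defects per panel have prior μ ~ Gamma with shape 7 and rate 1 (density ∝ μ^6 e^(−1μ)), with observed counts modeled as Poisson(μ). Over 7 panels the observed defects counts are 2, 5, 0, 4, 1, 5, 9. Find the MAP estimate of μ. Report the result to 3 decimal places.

Σxᵢ = 2+5+0+4+1+5+9 = 26, with n = 7.
Posterior ∝ μ^6e^(−1μ) · μ^26e^(−7μ) = μ^32e^(−8μ), i.e. Gamma(shape=33, rate=8).
The mode of a Gamma(a, b) with a ≥ 1 (shape–rate) is (a−1)/b = 32/8 ≈ 4.000.

μ̂_MAP = 4.000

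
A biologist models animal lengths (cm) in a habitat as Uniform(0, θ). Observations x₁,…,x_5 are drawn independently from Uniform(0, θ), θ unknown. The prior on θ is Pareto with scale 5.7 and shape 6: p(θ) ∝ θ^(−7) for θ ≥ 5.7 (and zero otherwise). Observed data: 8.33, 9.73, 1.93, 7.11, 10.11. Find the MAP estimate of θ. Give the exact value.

The Uniform(0, θ) likelihood is θ^(−n) for θ ≥ max(xᵢ), zero otherwise. Here max(xᵢ) = 10.11.
Posterior ∝ θ^(−7) · θ^(−5) = θ^(−12) on θ ≥ max(5.7, 10.11) = 10.11.
This density is strictly decreasing in θ, so the posterior mode lies at the lower boundary of the support.

θ̂_MAP = 10.11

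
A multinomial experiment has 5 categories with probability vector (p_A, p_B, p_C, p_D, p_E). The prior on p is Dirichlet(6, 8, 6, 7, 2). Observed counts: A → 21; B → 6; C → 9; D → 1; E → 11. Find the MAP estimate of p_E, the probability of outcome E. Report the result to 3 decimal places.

MAP estimate of p_E = 0.167

The posterior is Dirichlet(αᵢ + nᵢ) = Dirichlet(27, 14, 15, 8, 13).
For a Dirichlet(a₁,…,a_K) with all aᵢ > 1, the mode has j-th component (aⱼ − 1)/(Σaᵢ − K).
Here Σaᵢ = 77 and K = 5, so p_E = (13 − 1)/(77 − 5) = 12/72 ≈ 0.167.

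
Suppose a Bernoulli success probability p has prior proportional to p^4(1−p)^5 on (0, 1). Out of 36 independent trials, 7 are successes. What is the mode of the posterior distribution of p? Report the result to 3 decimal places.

p̂_MAP = 0.244

The prior density ∝ p^4(1−p)^5 is the kernel of Beta(5, 6).
Data: 7 successes in 36 trials. The binomial likelihood contributes p^7(1−p)^29, so the posterior is Beta(5+7, 6+29) = Beta(12, 35).
For Beta(a, b) with a, b > 1 the mode is (a−1)/(a+b−2) = 11/45 ≈ 0.244.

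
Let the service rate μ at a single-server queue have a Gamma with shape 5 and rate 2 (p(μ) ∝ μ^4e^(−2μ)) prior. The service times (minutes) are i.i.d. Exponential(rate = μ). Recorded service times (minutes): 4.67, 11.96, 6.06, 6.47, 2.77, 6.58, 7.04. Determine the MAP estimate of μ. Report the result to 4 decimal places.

μ̂_MAP = 0.2313

The Exponential(rate=μ) likelihood is ∝ μ^n e^(−μΣtᵢ). Here n = 7 and Σtᵢ = 4.67 + 11.96 + 6.06 + 6.47 + 2.77 + 6.58 + 7.04 = 45.55.
Posterior ∝ μ^4e^(−2μ) · μ^7e^(−45.55μ) = μ^11e^(−47.55μ), i.e. Gamma(12, 47.55).
Mode = (a−1)/b = 11/47.55 ≈ 0.2313.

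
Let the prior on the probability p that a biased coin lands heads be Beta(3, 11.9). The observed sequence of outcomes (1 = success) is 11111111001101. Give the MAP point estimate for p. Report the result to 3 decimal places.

Prior: Beta(3, 11.9).
Data: 11 successes in 14 trials (from the sequence). The binomial likelihood contributes p^11(1−p)^3, so the posterior is Beta(3+11, 11.9+3) = Beta(14, 14.9).
For Beta(a, b) with a, b > 1 the mode is (a−1)/(a+b−2) = 13/26.9 ≈ 0.483.

p̂_MAP = 0.483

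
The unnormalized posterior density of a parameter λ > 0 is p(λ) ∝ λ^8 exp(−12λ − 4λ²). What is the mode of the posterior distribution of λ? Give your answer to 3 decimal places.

ℓ'(λ) = 8/λ − 12 − 8λ. Setting this to zero and multiplying by λ: 8λ² + 12λ − 8 = 0.
λ = (−12 + √(12² + 4·8·8)) / (2·8) = (−12 + √400) / 16 = (−12 + 20)/16 = 1/2.
ℓ''(λ) = −8/λ² − 8 < 0, confirming a maximum.

λ̂_MAP = 0.500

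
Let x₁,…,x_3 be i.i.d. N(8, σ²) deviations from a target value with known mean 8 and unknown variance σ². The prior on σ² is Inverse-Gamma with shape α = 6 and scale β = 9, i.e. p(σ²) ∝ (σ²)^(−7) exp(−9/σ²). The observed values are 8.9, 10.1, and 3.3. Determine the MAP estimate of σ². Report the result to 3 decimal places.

σ̂²_MAP = 2.665

Sum of squared deviations about the known mean: SS = (8.9−8)² + (10.1−8)² + (3.3−8)² = 27.31.
The Normal likelihood contributes (σ²)^(−n/2) exp(−SS/(2σ²)), so the posterior is Inverse-Gamma(α + n/2, β + SS/2) = Inverse-Gamma(7.5, 22.655).
The mode of Inverse-Gamma(a, b) is b/(a+1) = 22.655/8.5 ≈ 2.665.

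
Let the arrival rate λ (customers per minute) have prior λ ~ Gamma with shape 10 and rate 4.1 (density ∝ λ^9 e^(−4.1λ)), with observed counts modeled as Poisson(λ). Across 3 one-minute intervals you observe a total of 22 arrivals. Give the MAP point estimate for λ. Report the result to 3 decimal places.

λ̂_MAP = 4.366

Σxᵢ = 22, n = 3.
Posterior ∝ λ^9e^(−4.1λ) · λ^22e^(−3λ) = λ^31e^(−7.1λ), i.e. Gamma(shape=32, rate=7.1).
The mode of a Gamma(a, b) with a ≥ 1 (shape–rate) is (a−1)/b = 31/7.1 ≈ 4.366.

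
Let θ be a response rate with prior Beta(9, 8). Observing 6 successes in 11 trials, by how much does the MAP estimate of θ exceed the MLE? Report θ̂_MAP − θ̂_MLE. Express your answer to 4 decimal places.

MAP − MLE = -0.0070

Posterior is Beta(15, 13); MAP = (15−1)/(28−2) = 14/26 ≈ 0.53846.
MLE ignores the prior: θ̂_MLE = k/n = 6/11 ≈ 0.54545.
Difference = 14/26 − 6/11 = -1/143 ≈ -0.0070.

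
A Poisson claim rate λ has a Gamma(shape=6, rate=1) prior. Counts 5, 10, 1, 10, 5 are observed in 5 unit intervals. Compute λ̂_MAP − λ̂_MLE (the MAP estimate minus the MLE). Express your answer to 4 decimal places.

Σxᵢ = 31. Posterior is Gamma(37, 6); MAP = (37−1)/6 = 36/6 ≈ 6.00000.
MLE = x̄ = 31/5 ≈ 6.20000.
Difference = 36/6 − 31/5 = -1/5 ≈ -0.2000.

MAP − MLE = -0.2000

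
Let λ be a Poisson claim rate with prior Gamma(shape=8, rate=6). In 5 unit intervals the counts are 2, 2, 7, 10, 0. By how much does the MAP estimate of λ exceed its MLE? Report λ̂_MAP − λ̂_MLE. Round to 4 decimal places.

Σxᵢ = 21. Posterior is Gamma(29, 11); MAP = (29−1)/11 = 28/11 ≈ 2.54545.
MLE = x̄ = 21/5 ≈ 4.20000.
Difference = 28/11 − 21/5 = -91/55 ≈ -1.6545.

MAP − MLE = -1.6545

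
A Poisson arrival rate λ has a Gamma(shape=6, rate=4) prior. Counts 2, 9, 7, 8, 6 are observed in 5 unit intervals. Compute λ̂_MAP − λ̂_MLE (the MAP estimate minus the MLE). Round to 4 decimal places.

MAP − MLE = -2.2889

Σxᵢ = 32. Posterior is Gamma(38, 9); MAP = (38−1)/9 = 37/9 ≈ 4.11111.
MLE = x̄ = 32/5 ≈ 6.40000.
Difference = 37/9 − 32/5 = -103/45 ≈ -2.2889.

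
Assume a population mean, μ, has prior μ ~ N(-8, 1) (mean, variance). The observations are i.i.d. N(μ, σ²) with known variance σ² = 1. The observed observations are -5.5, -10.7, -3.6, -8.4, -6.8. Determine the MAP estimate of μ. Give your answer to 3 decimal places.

μ̂_MAP = -7.167

n = 5; x̄ = ((-5.5) + (-10.7) + (-3.6) + (-8.4) + (-6.8))/5 = -35/5 = -7.
For a Normal prior and Normal likelihood with known variance, the posterior is Normal; its mode equals its mean, the precision-weighted average.
Prior precision 1/σ₀² = 1/1 = 1; data precision n/σ² = 5/1 = 5.
μ̂ = (1·(-8) + 5·(-7)) / (1 + 5) = (-43)/6 = -43/6 ≈ -7.167.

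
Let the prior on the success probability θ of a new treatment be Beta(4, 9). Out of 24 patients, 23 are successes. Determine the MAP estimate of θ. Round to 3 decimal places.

θ̂_MAP = 0.743

Prior: Beta(4, 9).
Data: 23 successes in 24 trials. The binomial likelihood contributes θ^23(1−θ)^1, so the posterior is Beta(4+23, 9+1) = Beta(27, 10).
For Beta(a, b) with a, b > 1 the mode is (a−1)/(a+b−2) = 26/35 ≈ 0.743.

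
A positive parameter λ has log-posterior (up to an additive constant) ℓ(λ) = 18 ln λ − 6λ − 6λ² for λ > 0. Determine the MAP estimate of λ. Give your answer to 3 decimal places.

λ̂_MAP = 1.000

ℓ'(λ) = 18/λ − 6 − 12λ. Setting this to zero and multiplying by λ: 12λ² + 6λ − 18 = 0.
λ = (−6 + √(6² + 4·12·18)) / (2·12) = (−6 + √900) / 24 = (−6 + 30)/24 = 1.
ℓ''(λ) = −18/λ² − 12 < 0, confirming a maximum.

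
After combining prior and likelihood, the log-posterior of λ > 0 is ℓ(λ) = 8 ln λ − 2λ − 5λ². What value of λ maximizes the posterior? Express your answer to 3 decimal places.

λ̂_MAP = 0.800

ℓ'(λ) = 8/λ − 2 − 10λ. Setting this to zero and multiplying by λ: 10λ² + 2λ − 8 = 0.
λ = (−2 + √(2² + 4·10·8)) / (2·10) = (−2 + √324) / 20 = (−2 + 18)/20 = 4/5.
ℓ''(λ) = −8/λ² − 10 < 0, confirming a maximum.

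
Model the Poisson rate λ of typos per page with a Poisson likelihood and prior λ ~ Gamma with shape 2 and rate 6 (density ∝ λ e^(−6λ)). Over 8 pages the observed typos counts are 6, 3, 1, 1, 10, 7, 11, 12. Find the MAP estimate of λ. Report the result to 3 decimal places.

λ̂_MAP = 3.714

Σxᵢ = 6+3+1+1+10+7+11+12 = 51, with n = 8.
Posterior ∝ λe^(−6λ) · λ^51e^(−8λ) = λ^52e^(−14λ), i.e. Gamma(shape=53, rate=14).
The mode of a Gamma(a, b) with a ≥ 1 (shape–rate) is (a−1)/b = 52/14 ≈ 3.714.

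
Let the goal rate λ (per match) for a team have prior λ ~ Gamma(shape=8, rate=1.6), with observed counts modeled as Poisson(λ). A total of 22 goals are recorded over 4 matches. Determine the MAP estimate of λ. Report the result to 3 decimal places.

Σxᵢ = 22, n = 4.
Posterior ∝ λ^7e^(−1.6λ) · λ^22e^(−4λ) = λ^29e^(−5.6λ), i.e. Gamma(shape=30, rate=5.6).
The mode of a Gamma(a, b) with a ≥ 1 (shape–rate) is (a−1)/b = 29/5.6 ≈ 5.179.

λ̂_MAP = 5.179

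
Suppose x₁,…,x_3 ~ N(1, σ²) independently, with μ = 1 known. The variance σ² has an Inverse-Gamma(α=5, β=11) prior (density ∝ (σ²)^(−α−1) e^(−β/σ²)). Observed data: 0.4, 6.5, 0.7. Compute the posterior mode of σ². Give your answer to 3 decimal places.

Sum of squared deviations about the known mean: SS = (0.4−1)² + (6.5−1)² + (0.7−1)² = 30.7.
The Normal likelihood contributes (σ²)^(−n/2) exp(−SS/(2σ²)), so the posterior is Inverse-Gamma(α + n/2, β + SS/2) = Inverse-Gamma(6.5, 26.35).
The mode of Inverse-Gamma(a, b) is b/(a+1) = 26.35/7.5 ≈ 3.513.

σ̂²_MAP = 3.513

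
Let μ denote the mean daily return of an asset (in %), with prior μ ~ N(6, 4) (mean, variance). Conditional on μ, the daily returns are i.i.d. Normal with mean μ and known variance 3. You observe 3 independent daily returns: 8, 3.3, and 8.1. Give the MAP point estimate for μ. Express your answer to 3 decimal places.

μ̂_MAP = 6.373

n = 3; x̄ = (8 + 3.3 + 8.1)/3 = 19.4/3 = 97/15 ≈ 6.4667.
For a Normal prior and Normal likelihood with known variance, the posterior is Normal; its mode equals its mean, the precision-weighted average.
Prior precision 1/σ₀² = 1/4 = 0.25; data precision n/σ² = 3/3 = 1.
μ̂ = (0.25·6 + 1·(97/15)) / (0.25 + 1) = (239/30)/1.25 = 478/75 ≈ 6.373.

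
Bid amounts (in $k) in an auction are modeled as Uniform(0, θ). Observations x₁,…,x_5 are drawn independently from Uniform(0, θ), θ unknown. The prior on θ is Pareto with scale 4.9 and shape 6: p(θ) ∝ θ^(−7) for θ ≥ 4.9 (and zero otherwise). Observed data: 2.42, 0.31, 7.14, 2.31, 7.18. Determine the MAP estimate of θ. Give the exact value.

θ̂_MAP = 7.18

The Uniform(0, θ) likelihood is θ^(−n) for θ ≥ max(xᵢ), zero otherwise. Here max(xᵢ) = 7.18.
Posterior ∝ θ^(−7) · θ^(−5) = θ^(−12) on θ ≥ max(4.9, 7.18) = 7.18.
This density is strictly decreasing in θ, so the posterior mode lies at the lower boundary of the support.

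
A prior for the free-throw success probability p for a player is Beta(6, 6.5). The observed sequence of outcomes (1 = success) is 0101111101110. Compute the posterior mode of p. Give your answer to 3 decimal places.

Prior: Beta(6, 6.5).
Data: 9 successes in 13 trials (from the sequence). The binomial likelihood contributes p^9(1−p)^4, so the posterior is Beta(6+9, 6.5+4) = Beta(15, 10.5).
For Beta(a, b) with a, b > 1 the mode is (a−1)/(a+b−2) = 14/23.5 ≈ 0.596.

p̂_MAP = 0.596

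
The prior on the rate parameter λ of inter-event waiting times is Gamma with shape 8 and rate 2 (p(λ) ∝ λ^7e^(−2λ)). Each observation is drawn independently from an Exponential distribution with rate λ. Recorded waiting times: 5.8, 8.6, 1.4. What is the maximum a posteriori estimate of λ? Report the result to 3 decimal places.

λ̂_MAP = 0.562

The Exponential(rate=λ) likelihood is ∝ λ^n e^(−λΣtᵢ). Here n = 3 and Σtᵢ = 5.8 + 8.6 + 1.4 = 15.8.
Posterior ∝ λ^7e^(−2λ) · λ^3e^(−15.8λ) = λ^10e^(−17.8λ), i.e. Gamma(11, 17.8).
Mode = (a−1)/b = 10/17.8 ≈ 0.562.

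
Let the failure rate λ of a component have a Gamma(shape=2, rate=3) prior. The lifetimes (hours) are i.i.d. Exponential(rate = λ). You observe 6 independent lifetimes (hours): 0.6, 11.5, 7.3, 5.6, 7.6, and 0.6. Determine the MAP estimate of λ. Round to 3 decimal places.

The Exponential(rate=λ) likelihood is ∝ λ^n e^(−λΣtᵢ). Here n = 6 and Σtᵢ = 0.6 + 11.5 + 7.3 + 5.6 + 7.6 + 0.6 = 33.2.
Posterior ∝ λe^(−3λ) · λ^6e^(−33.2λ) = λ^7e^(−36.2λ), i.e. Gamma(8, 36.2).
Mode = (a−1)/b = 7/36.2 ≈ 0.193.

λ̂_MAP = 0.193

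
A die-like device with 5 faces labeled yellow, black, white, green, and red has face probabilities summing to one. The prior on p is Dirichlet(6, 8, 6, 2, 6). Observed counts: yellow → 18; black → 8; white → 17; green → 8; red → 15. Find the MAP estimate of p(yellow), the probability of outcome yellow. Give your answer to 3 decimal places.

The posterior is Dirichlet(αᵢ + nᵢ) = Dirichlet(24, 16, 23, 10, 21).
For a Dirichlet(a₁,…,a_K) with all aᵢ > 1, the mode has j-th component (aⱼ − 1)/(Σaᵢ − K).
Here Σaᵢ = 94 and K = 5, so p(yellow) = (24 − 1)/(94 − 5) = 23/89 ≈ 0.258.

MAP estimate of p(yellow) = 0.258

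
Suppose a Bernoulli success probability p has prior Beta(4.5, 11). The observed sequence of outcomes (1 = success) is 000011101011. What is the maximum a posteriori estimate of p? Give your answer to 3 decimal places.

Prior: Beta(4.5, 11).
Data: 6 successes in 12 trials (from the sequence). The binomial likelihood contributes p^6(1−p)^6, so the posterior is Beta(4.5+6, 11+6) = Beta(10.5, 17).
For Beta(a, b) with a, b > 1 the mode is (a−1)/(a+b−2) = 9.5/25.5 ≈ 0.373.

p̂_MAP = 0.373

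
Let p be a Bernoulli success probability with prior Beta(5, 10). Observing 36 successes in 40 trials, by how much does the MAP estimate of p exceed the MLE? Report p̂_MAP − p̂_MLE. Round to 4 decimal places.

MAP − MLE = -0.1453

Posterior is Beta(41, 14); MAP = (41−1)/(55−2) = 40/53 ≈ 0.75472.
MLE ignores the prior: p̂_MLE = k/n = 36/40 ≈ 0.90000.
Difference = 40/53 − 36/40 = -77/530 ≈ -0.1453.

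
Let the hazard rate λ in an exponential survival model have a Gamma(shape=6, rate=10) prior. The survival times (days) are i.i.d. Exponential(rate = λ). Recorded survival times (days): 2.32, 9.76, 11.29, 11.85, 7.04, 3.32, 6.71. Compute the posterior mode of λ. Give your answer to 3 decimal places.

λ̂_MAP = 0.193

The Exponential(rate=λ) likelihood is ∝ λ^n e^(−λΣtᵢ). Here n = 7 and Σtᵢ = 2.32 + 9.76 + 11.29 + 11.85 + 7.04 + 3.32 + 6.71 = 52.29.
Posterior ∝ λ^5e^(−10λ) · λ^7e^(−52.29λ) = λ^12e^(−62.29λ), i.e. Gamma(13, 62.29).
Mode = (a−1)/b = 12/62.29 ≈ 0.193.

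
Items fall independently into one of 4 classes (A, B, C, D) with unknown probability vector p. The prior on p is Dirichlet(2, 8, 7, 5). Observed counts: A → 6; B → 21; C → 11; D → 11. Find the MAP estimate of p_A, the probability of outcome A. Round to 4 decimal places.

The posterior is Dirichlet(αᵢ + nᵢ) = Dirichlet(8, 29, 18, 16).
For a Dirichlet(a₁,…,a_K) with all aᵢ > 1, the mode has j-th component (aⱼ − 1)/(Σaᵢ − K).
Here Σaᵢ = 71 and K = 4, so p_A = (8 − 1)/(71 − 4) = 7/67 ≈ 0.1045.

MAP estimate of p_A = 0.1045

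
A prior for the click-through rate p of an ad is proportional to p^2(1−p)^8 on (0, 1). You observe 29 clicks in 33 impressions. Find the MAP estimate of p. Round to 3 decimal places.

p̂_MAP = 0.721

The prior density ∝ p^2(1−p)^8 is the kernel of Beta(3, 9).
Data: 29 successes in 33 trials. The binomial likelihood contributes p^29(1−p)^4, so the posterior is Beta(3+29, 9+4) = Beta(32, 13).
For Beta(a, b) with a, b > 1 the mode is (a−1)/(a+b−2) = 31/43 ≈ 0.721.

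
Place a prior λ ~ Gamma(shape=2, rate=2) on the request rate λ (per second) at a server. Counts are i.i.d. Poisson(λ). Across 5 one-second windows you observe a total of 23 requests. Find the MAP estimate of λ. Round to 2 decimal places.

Σxᵢ = 23, n = 5.
Posterior ∝ λe^(−2λ) · λ^23e^(−5λ) = λ^24e^(−7λ), i.e. Gamma(shape=25, rate=7).
The mode of a Gamma(a, b) with a ≥ 1 (shape–rate) is (a−1)/b = 24/7 ≈ 3.43.

λ̂_MAP = 3.43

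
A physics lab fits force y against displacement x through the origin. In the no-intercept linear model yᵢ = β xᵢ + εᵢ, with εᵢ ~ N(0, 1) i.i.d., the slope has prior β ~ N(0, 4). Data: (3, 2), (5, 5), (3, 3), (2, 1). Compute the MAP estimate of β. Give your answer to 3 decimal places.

β̂_MAP = 0.889

log p(β | y) = −Σ(yᵢ − βxᵢ)²/(2·1) − β²/(2·4) + const.
Setting the derivative to zero: Σxᵢ(yᵢ − βxᵢ)/1 − β/4 = 0, so β = Σxᵢyᵢ / (Σxᵢ² + σ²/τ²).
Σxᵢyᵢ = 3·2 + 5·5 + 3·3 + 2·1 = 42; Σxᵢ² = 47; σ²/τ² = 0.25.
β̂_MAP = 42 / (47 + 0.25) = 42/47.25 ≈ 0.889.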